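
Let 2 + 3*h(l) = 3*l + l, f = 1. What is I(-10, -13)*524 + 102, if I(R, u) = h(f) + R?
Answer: -14366/3 ≈ -4788.7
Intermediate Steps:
h(l) = -⅔ + 4*l/3 (h(l) = -⅔ + (3*l + l)/3 = -⅔ + (4*l)/3 = -⅔ + 4*l/3)
I(R, u) = ⅔ + R (I(R, u) = (-⅔ + (4/3)*1) + R = (-⅔ + 4/3) + R = ⅔ + R)
I(-10, -13)*524 + 102 = (⅔ - 10)*524 + 102 = -28/3*524 + 102 = -14672/3 + 102 = -14366/3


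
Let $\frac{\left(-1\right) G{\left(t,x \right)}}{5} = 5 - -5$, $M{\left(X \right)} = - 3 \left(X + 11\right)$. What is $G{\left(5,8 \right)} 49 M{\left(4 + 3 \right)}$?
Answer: $132300$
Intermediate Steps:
$M{\left(X \right)} = -33 - 3 X$ ($M{\left(X \right)} = - 3 \left(11 + X\right) = -33 - 3 X$)
$G{\left(t,x \right)} = -50$ ($G{\left(t,x \right)} = - 5 \left(5 - -5\right) = - 5 \left(5 + 5\right) = \left(-5\right) 10 = -50$)
$G{\left(5,8 \right)} 49 M{\left(4 + 3 \right)} = \left(-50\right) 49 \left(-33 - 3 \left(4 + 3\right)\right) = - 2450 \left(-33 - 21\right) = \left(-2450\right) \left(-54\right) = 132300$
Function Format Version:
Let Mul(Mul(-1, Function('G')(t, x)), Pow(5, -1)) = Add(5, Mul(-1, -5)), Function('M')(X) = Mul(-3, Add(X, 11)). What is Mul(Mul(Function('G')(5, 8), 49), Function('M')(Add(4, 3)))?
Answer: 132300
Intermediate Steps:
Function('M')(X) = Add(-33, Mul(-3, X)) (Function('M')(X) = Mul(-3, Add(11, X)) = Add(-33, Mul(-3, X)))
Function('G')(t, x) = -50 (Function('G')(t, x) = Mul(-5, Add(5, Mul(-1, -5))) = Mul(-5, Add(5, 5)) = Mul(-5, 10) = -50)
Mul(Mul(Function('G')(5, 8), 49), Function('M')(Add(4, 3))) = Mul(Mul(-50, 49), Add(-33, Mul(-3, Add(4, 3)))) = Mul(-2450, Add(-33, Mul(-3, 7))) = Mul(-2450, Add(-33, -21)) = Mul(-2450, -54) = 132300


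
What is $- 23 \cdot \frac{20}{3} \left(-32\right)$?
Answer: $\frac{14720}{3} \approx 4906.7$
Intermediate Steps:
$- 23 \cdot \frac{20}{3} \left(-32\right) = - 23 \cdot 20 \cdot \frac{1}{3} \left(-32\right) = \left(-23\right) \frac{20}{3} \left(-32\right) = \left(- \frac{460}{3}\right) \left(-32\right) = \frac{14720}{3}$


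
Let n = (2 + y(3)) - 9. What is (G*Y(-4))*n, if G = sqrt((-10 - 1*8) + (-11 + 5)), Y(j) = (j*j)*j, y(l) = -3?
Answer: 1280*I*sqrt(6) ≈ 3135.3*I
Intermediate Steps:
Y(j) = j**3 (Y(j) = j**2*j = j**3)
G = 2*I*sqrt(6) (G = sqrt((-10 - 8) - 6) = sqrt(-18 - 6) = sqrt(-24) = 2*I*sqrt(6) ≈ 4.899*I)
n = -10 (n = (2 - 3) - 9 = -1 - 9 = -10)
(G*Y(-4))*n = ((2*I*sqrt(6))*(-4)**3)*(-10) = ((2*I*sqrt(6))*(-64))*(-10) = -128*I*sqrt(6)*(-10) = 1280*I*sqrt(6)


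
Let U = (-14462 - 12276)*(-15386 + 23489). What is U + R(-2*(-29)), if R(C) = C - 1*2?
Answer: -216657958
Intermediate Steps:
R(C) = -2 + C (R(C) = C - 2 = -2 + C)
U = -216658014 (U = -26738*8103 = -216658014)
U + R(-2*(-29)) = -216658014 + (-2 - 2*(-29)) = -216658014 + (-2 + 58) = -216658014 + 56 = -216657958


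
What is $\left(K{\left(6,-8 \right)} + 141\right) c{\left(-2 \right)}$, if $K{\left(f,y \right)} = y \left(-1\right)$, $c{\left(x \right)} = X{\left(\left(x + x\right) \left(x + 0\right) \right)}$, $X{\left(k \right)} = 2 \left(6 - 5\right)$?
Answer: $298$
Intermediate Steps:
$X{\left(k \right)} = 2$ ($X{\left(k \right)} = 2 \cdot 1 = 2$)
$c{\left(x \right)} = 2$
$K{\left(f,y \right)} = - y$
$\left(K{\left(6,-8 \right)} + 141\right) c{\left(-2 \right)} = \left(\left(-1\right) \left(-8\right) + 141\right) 2 = \left(8 + 141\right) 2 = 149 \cdot 2 = 298$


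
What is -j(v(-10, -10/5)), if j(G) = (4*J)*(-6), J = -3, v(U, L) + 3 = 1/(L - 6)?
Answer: -72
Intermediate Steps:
v(U, L) = -3 + 1/(-6 + L) (v(U, L) = -3 + 1/(L - 6) = -3 + 1/(-6 + L))
j(G) = 72 (j(G) = (4*(-3))*(-6) = -12*(-6) = 72)
-j(v(-10, -10/5)) = -1*72 = -72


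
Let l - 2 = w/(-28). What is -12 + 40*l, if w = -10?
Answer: 576/7 ≈ 82.286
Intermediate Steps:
l = 33/14 (l = 2 - 10/(-28) = 2 - 10*(-1/28) = 2 + 5/14 = 33/14 ≈ 2.3571)
-12 + 40*l = -12 + 40*(33/14) = -12 + 660/7 = 576/7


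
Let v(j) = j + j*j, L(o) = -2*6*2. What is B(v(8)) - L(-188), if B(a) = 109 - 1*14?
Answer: 119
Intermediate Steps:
L(o) = -24 (L(o) = -12*2 = -24)
v(j) = j + j²
B(a) = 95 (B(a) = 109 - 14 = 95)
B(v(8)) - L(-188) = 95 - 1*(-24) = 95 + 24 = 119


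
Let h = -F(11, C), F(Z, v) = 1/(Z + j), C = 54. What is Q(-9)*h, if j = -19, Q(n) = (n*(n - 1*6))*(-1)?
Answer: -135/8 ≈ -16.875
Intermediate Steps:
Q(n) = -n*(-6 + n) (Q(n) = (n*(n - 6))*(-1) = (n*(-6 + n))*(-1) = -n*(-6 + n))
F(Z, v) = 1/(-19 + Z) (F(Z, v) = 1/(Z - 19) = 1/(-19 + Z))
h = ⅛ (h = -1/(-19 + 11) = -1/(-8) = -1*(-⅛) = ⅛ ≈ 0.12500)
Q(-9)*h = -9*(6 - 1*(-9))*(⅛) = -9*(6 + 9)*(⅛) = -9*15*(⅛) = -135*⅛ = -135/8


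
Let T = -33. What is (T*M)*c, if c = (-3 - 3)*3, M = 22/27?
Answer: 484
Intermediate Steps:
M = 22/27 (M = 22*(1/27) = 22/27 ≈ 0.81481)
c = -18 (c = -6*3 = -18)
(T*M)*c = -33*22/27*(-18) = -242/9*(-18) = 484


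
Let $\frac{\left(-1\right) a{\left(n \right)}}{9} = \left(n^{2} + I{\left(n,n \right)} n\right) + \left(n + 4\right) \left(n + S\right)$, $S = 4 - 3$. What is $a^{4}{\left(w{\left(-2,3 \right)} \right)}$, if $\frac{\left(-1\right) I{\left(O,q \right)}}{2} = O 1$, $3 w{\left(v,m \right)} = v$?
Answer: $1296$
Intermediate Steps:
$S = 1$
$w{\left(v,m \right)} = \frac{v}{3}$
$I{\left(O,q \right)} = - 2 O$ ($I{\left(O,q \right)} = - 2 O 1 = - 2 O$)
$a{\left(n \right)} = 9 n^{2} - 9 \left(1 + n\right) \left(4 + n\right)$ ($a{\left(n \right)} = - 9 \left(\left(n^{2} + - 2 n n\right) + \left(n + 4\right) \left(n + 1\right)\right) = - 9 \left(\left(n^{2} - 2 n^{2}\right) + \left(4 + n\right) \left(1 + n\right)\right) = - 9 \left(- n^{2} + \left(1 + n\right) \left(4 + n\right)\right) = 9 n^{2} - 9 \left(1 + n\right) \left(4 + n\right)$)
$a^{4}{\left(w{\left(-2,3 \right)} \right)} = \left(-36 - 45 \cdot \frac{1}{3} \left(-2\right)\right)^{4} = \left(-36 - -30\right)^{4} = \left(-36 + 30\right)^{4} = \left(-6\right)^{4} = 1296$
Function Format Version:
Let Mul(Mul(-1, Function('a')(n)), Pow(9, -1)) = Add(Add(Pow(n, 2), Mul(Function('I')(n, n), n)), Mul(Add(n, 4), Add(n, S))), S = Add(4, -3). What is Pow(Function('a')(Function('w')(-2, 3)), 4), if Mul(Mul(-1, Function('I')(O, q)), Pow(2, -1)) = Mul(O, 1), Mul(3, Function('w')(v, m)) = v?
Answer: 1296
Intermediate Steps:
S = 1
Function('w')(v, m) = Mul(Rational(1, 3), v)
Function('I')(O, q) = Mul(-2, O) (Function('I')(O, q) = Mul(-2, Mul(O, 1)) = Mul(-2, O))
Function('a')(n) = Add(Mul(9, Pow(n, 2)), Mul(-9, Add(1, n), Add(4, n))) (Function('a')(n) = Mul(-9, Add(Add(Pow(n, 2), Mul(Mul(-2, n), n)), Mul(Add(n, 4), Add(n, 1)))) = Mul(-9, Add(Add(Pow(n, 2), Mul(-2, Pow(n, 2))), Mul(Add(4, n), Add(1, n)))) = Mul(-9, Add(Mul(-1, Pow(n, 2)), Mul(Add(1, n), Add(4, n)))) = Add(Mul(9, Pow(n, 2)), Mul(-9, Add(1, n), Add(4, n))))
Pow(Function('a')(Function('w')(-2, 3)), 4) = Pow(Add(-36, Mul(-45, Mul(Rational(1, 3), -2))), 4) = Pow(Add(-36, Mul(-45, Rational(-2, 3))), 4) = Pow(Add(-36, 30), 4) = Pow(-6, 4) = 1296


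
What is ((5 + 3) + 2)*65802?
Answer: 658020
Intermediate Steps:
((5 + 3) + 2)*65802 = (8 + 2)*65802 = 10*65802 = 658020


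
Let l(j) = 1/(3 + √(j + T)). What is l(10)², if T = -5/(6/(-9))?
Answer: 4/(6 + √70)² ≈ 0.019380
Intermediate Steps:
T = 15/2 (T = -5/(6*(-⅑)) = -5/(-⅔) = -5*(-3/2) = 15/2 ≈ 7.5000)
l(j) = 1/(3 + √(15/2 + j)) (l(j) = 1/(3 + √(j + 15/2)) = 1/(3 + √(15/2 + j)))
l(10)² = (2/(6 + √2*√(15 + 2*10)))² = (2/(6 + √2*√(15 + 20)))² = (2/(6 + √2*√35))² = (2/(6 + √70))² = 4/(6 + √70)²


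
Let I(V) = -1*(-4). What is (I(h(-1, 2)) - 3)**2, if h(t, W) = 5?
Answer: 1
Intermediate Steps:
I(V) = 4
(I(h(-1, 2)) - 3)**2 = (4 - 3)**2 = 1**2 = 1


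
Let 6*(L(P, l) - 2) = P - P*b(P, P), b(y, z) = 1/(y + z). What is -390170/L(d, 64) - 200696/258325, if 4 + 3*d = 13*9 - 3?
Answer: -3628521950144/74655925 ≈ -48603.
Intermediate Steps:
d = 110/3 (d = -4/3 + (13*9 - 3)/3 = -4/3 + (117 - 3)/3 = -4/3 + (⅓)*114 = -4/3 + 38 = 110/3 ≈ 36.667)
L(P, l) = 23/12 + P/6 (L(P, l) = 2 + (P - P/(P + P))/6 = 2 + (P - P/(2*P))/6 = 2 + (P - P*1/(2*P))/6 = 2 + (P - 1*½)/6 = 2 + (P - ½)/6 = 2 + (-½ + P)/6 = 2 + (-1/12 + P/6) = 23/12 + P/6)
-390170/L(d, 64) - 200696/258325 = -390170/(23/12 + (⅙)*(110/3)) - 200696/258325 = -390170/(23/12 + 55/9) - 200696*1/258325 = -390170/289/36 - 200696/258325 = -390170*36/289 - 200696/258325 = -14046120/289 - 200696/258325 = -3628521950144/74655925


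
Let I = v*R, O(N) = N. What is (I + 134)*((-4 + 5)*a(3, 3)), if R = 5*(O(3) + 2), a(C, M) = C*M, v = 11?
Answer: 3681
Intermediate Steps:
R = 25 (R = 5*(3 + 2) = 5*5 = 25)
I = 275 (I = 11*25 = 275)
(I + 134)*((-4 + 5)*a(3, 3)) = (275 + 134)*((-4 + 5)*(3*3)) = 409*(1*9) = 409*9 = 3681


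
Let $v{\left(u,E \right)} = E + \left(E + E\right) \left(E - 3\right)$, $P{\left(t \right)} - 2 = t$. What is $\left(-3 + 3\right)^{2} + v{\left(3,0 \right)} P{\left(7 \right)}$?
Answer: $0$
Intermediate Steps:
$P{\left(t \right)} = 2 + t$
$v{\left(u,E \right)} = E + 2 E \left(-3 + E\right)$
$\left(-3 + 3\right)^{2} + v{\left(3,0 \right)} P{\left(7 \right)} = \left(-3 + 3\right)^{2} + 0 \left(-5 + 2 \cdot 0\right) \left(2 + 7\right) = 0^{2} + 0 \left(-5 + 0\right) 9 = 0 + 0 \left(-5\right) 9 = 0 + 0 \cdot 9 = 0 + 0 = 0$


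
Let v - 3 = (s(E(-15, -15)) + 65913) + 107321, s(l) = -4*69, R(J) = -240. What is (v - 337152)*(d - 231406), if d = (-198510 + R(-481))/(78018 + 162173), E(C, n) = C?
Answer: 9126037447467536/240191 ≈ 3.7995e+10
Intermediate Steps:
s(l) = -276
v = 172961 (v = 3 + ((-276 + 65913) + 107321) = 3 + (65637 + 107321) = 3 + 172958 = 172961)
d = -198750/240191 (d = (-198510 - 240)/(78018 + 162173) = -198750/240191 ≈ -0.82747)
(v - 337152)*(d - 231406) = (172961 - 337152)*(-198750/240191 - 231406) = -164191*(-55581837296/240191) = 9126037447467536/240191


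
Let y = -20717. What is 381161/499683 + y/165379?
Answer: 52684092308/82637074857 ≈ 0.63754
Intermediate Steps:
381161/499683 + y/165379 = 381161/499683 - 20717/165379 = 52684092308/82637074857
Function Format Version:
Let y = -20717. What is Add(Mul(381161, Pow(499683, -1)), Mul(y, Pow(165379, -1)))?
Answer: Rational(52684092308, 82637074857) ≈ 0.63754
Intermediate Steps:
Add(Mul(381161, Pow(499683, -1)), Mul(y, Pow(165379, -1))) = Add(Mul(381161, Pow(499683, -1)), Mul(-20717, Pow(165379, -1))) = Add(Mul(381161, Rational(1, 499683)), Mul(-20717, Rational(1, 165379))) = Add(Rational(381161, 499683), Rational(-20717, 165379)) = Rational(52684092308, 82637074857)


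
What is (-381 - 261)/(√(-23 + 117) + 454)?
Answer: -48578/34337 + 107*√94/34337 ≈ -1.3845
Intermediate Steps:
(-381 - 261)/(√(-23 + 117) + 454) = -642/(√94 + 454) = -642/(454 + √94)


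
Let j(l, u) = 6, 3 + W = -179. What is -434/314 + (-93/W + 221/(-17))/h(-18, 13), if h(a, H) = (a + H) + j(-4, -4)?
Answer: -396355/28574 ≈ -13.871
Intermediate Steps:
W = -182 (W = -3 - 179 = -182)
h(a, H) = 6 + H + a (h(a, H) = (a + H) + 6 = (H + a) + 6 = 6 + H + a)
-434/314 + (-93/W + 221/(-17))/h(-18, 13) = -434/314 + (-93/(-182) + 221/(-17))/(6 + 13 - 18) = -434*1/314 + (-93*(-1/182) + 221*(-1/17))/1 = -217/157 + (93/182 - 13)*1 = -217/157 - 2273/182*1 = -217/157 - 2273/182 = -396355/28574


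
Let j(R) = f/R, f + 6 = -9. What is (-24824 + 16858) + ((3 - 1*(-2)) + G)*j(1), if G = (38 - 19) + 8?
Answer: -8446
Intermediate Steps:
f = -15 (f = -6 - 9 = -15)
j(R) = -15/R
G = 27 (G = 19 + 8 = 27)
(-24824 + 16858) + ((3 - 1*(-2)) + G)*j(1) = (-24824 + 16858) + ((3 - 1*(-2)) + 27)*(-15/1) = -7966 + ((3 + 2) + 27)*(-15*1) = -7966 + (5 + 27)*(-15) = -7966 + 32*(-15) = -7966 - 480 = -8446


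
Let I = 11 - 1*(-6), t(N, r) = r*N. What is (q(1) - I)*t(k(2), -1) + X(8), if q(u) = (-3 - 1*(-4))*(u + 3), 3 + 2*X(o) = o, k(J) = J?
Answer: 57/2 ≈ 28.500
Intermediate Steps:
t(N, r) = N*r
X(o) = -3/2 + o/2
q(u) = 3 + u (q(u) = (-3 + 4)*(3 + u) = 1*(3 + u) = 3 + u)
I = 17 (I = 11 + 6 = 17)
(q(1) - I)*t(k(2), -1) + X(8) = ((3 + 1) - 1*17)*(2*(-1)) + (-3/2 + (½)*8) = (4 - 17)*(-2) + (-3/2 + 4) = -13*(-2) + 5/2 = 26 + 5/2 = 57/2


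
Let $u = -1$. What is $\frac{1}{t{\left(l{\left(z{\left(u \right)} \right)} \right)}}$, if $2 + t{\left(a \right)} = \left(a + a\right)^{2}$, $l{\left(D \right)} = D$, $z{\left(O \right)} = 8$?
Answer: $\frac{1}{254} \approx 0.003937$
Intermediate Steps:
$t{\left(a \right)} = -2 + 4 a^{2}$ ($t{\left(a \right)} = -2 + \left(a + a\right)^{2} = -2 + \left(2 a\right)^{2} = -2 + 4 a^{2}$)
$\frac{1}{t{\left(l{\left(z{\left(u \right)} \right)} \right)}} = \frac{1}{-2 + 4 \cdot 8^{2}} = \frac{1}{-2 + 4 \cdot 64} = \frac{1}{-2 + 256} = \frac{1}{254}$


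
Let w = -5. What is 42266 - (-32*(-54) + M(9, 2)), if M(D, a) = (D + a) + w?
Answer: 40532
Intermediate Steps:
M(D, a) = -5 + D + a (M(D, a) = (D + a) - 5 = -5 + D + a)
42266 - (-32*(-54) + M(9, 2)) = 42266 - (-32*(-54) + (-5 + 9 + 2)) = 42266 - (1728 + 6) = 42266 - 1*1734 = 42266 - 1734 = 40532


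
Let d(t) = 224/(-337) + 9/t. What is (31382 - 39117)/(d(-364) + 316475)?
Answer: -948836980/38821270731 ≈ -0.024441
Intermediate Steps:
d(t) = -224/337 + 9/t (d(t) = 224*(-1/337) + 9/t = -224/337 + 9/t)
(31382 - 39117)/(d(-364) + 316475) = (31382 - 39117)/((-224/337 + 9/(-364)) + 316475) = -7735/((-224/337 + 9*(-1/364)) + 316475) = -7735/((-224/337 - 9/364) + 316475) = -7735/(-84569/122668 + 316475) = -7735/38821270731/122668 = -7735*122668/38821270731 = -948836980/38821270731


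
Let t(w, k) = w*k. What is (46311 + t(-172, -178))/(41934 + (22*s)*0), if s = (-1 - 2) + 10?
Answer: 76927/41934 ≈ 1.8345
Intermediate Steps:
t(w, k) = k*w
s = 7 (s = -3 + 10 = 7)
(46311 + t(-172, -178))/(41934 + (22*s)*0) = (46311 - 178*(-172))/(41934 + (22*7)*0) = (46311 + 30616)/(41934 + 154*0) = 76927/(41934 + 0) = 76927/41934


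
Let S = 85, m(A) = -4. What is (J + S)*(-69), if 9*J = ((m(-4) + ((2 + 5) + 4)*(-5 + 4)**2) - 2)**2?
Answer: -18170/3 ≈ -6056.7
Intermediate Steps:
J = 25/9 (J = ((-4 + ((2 + 5) + 4)*(-5 + 4)**2) - 2)**2/9 = ((-4 + (7 + 4)*(-1)**2) - 2)**2/9 = ((-4 + 11*1) - 2)**2/9 = ((-4 + 11) - 2)**2/9 = (7 - 2)**2/9 = (1/9)*5**2 = (1/9)*25 = 25/9 ≈ 2.7778)
(J + S)*(-69) = (25/9 + 85)*(-69) = (790/9)*(-69) = -18170/3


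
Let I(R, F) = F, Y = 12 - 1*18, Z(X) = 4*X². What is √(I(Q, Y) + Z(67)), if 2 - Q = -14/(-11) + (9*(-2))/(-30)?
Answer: 5*√718 ≈ 133.98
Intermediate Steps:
Y = -6 (Y = 12 - 18 = -6)
Q = 7/55 (Q = 2 - (-14/(-11) + (9*(-2))/(-30)) = 2 - (-14*(-1/11) - 18*(-1/30)) = 2 - (14/11 + ⅗) = 2 - 1*103/55 = 2 - 103/55 = 7/55 ≈ 0.12727)
√(I(Q, Y) + Z(67)) = √(-6 + 4*67²) = √(-6 + 4*4489) = √(-6 + 17956) = √17950 = 5*√718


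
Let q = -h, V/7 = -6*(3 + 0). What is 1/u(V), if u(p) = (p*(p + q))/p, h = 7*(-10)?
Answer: -1/56 ≈ -0.017857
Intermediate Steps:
h = -70
V = -126 (V = 7*(-6*(3 + 0)) = 7*(-6*3) = 7*(-18) = -126)
q = 70 (q = -1*(-70) = 70)
u(p) = 70 + p (u(p) = (p*(p + 70))/p = (p*(70 + p))/p = 70 + p)
1/u(V) = 1/(70 - 126) = 1/(-56) = -1/56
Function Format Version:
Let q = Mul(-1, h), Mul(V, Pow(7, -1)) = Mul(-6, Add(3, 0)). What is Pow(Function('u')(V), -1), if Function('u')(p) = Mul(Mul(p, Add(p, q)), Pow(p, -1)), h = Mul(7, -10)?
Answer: Rational(-1, 56) ≈ -0.017857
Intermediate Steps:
h = -70
V = -126 (V = Mul(7, Mul(-6, Add(3, 0))) = Mul(7, Mul(-6, 3)) = Mul(7, -18) = -126)
q = 70 (q = Mul(-1, -70) = 70)
Function('u')(p) = Add(70, p) (Function('u')(p) = Mul(Mul(p, Add(p, 70)), Pow(p, -1)) = Mul(Mul(p, Add(70, p)), Pow(p, -1)) = Add(70, p))
Pow(Function('u')(V), -1) = Pow(Add(70, -126), -1) = Pow(-56, -1) = Rational(-1, 56)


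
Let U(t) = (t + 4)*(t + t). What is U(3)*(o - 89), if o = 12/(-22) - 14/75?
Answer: -1036406/275 ≈ -3768.8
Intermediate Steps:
o = -604/825 (o = 12*(-1/22) - 14*1/75 = -6/11 - 14/75 = -604/825 ≈ -0.73212)
U(t) = 2*t*(4 + t) (U(t) = (4 + t)*(2*t) = 2*t*(4 + t))
U(3)*(o - 89) = (2*3*(4 + 3))*(-604/825 - 89) = (2*3*7)*(-74029/825) = 42*(-74029/825) = -1036406/275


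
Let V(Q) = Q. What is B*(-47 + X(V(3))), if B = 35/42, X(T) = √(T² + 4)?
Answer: -235/6 + 5*√13/6 ≈ -36.162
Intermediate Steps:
X(T) = √(4 + T²)
B = ⅚ (B = 35*(1/42) = ⅚ ≈ 0.83333)
B*(-47 + X(V(3))) = 5*(-47 + √(4 + 3²))/6 = 5*(-47 + √(4 + 9))/6 = 5*(-47 + √13)/6 = -235/6 + 5*√13/6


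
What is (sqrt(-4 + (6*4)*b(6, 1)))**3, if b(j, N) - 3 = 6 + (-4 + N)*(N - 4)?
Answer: 856*sqrt(107) ≈ 8854.5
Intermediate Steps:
b(j, N) = 9 + (-4 + N)**2 (b(j, N) = 3 + (6 + (-4 + N)*(N - 4)) = 3 + (6 + (-4 + N)*(-4 + N)) = 3 + (6 + (-4 + N)**2) = 9 + (-4 + N)**2)
(sqrt(-4 + (6*4)*b(6, 1)))**3 = (sqrt(-4 + (6*4)*(9 + (-4 + 1)**2)))**3 = (sqrt(-4 + 24*(9 + (-3)**2)))**3 = (sqrt(-4 + 24*(9 + 9)))**3 = (sqrt(-4 + 24*18))**3 = (sqrt(-4 + 432))**3 = (sqrt(428))**3 = (2*sqrt(107))**3 = 856*sqrt(107)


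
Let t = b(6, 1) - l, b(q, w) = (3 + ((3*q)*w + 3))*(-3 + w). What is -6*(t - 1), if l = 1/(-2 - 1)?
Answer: 292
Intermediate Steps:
b(q, w) = (-3 + w)*(6 + 3*q*w) (b(q, w) = (3 + (3*q*w + 3))*(-3 + w) = (3 + (3 + 3*q*w))*(-3 + w) = (6 + 3*q*w)*(-3 + w) = (-3 + w)*(6 + 3*q*w))
l = -⅓ (l = 1/(-3) = -⅓ ≈ -0.33333)
t = -143/3 (t = (-18 + 6*1 - 9*6*1 + 3*6*1²) - 1*(-⅓) = (-18 + 6 - 54 + 3*6*1) + ⅓ = (-18 + 6 - 54 + 18) + ⅓ = -48 + ⅓ = -143/3 ≈ -47.667)
-6*(t - 1) = -6*(-143/3 - 1) = -6*(-146/3) = 292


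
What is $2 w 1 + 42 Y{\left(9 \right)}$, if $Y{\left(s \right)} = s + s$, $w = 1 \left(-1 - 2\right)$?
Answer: $750$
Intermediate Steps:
$w = -3$ ($w = 1 \left(-3\right) = -3$)
$Y{\left(s \right)} = 2 s$
$2 w 1 + 42 Y{\left(9 \right)} = 2 \left(-3\right) 1 + 42 \cdot 2 \cdot 9 = \left(-6\right) 1 + 42 \cdot 18 = -6 + 756 = 750$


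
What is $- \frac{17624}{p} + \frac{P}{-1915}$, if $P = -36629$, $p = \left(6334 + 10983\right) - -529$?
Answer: $\frac{309965587}{17087545} \approx 18.14$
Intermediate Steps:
$p = 17846$ ($p = 17317 + 529 = 17846$)
$- \frac{17624}{p} + \frac{P}{-1915} = - \frac{17624}{17846} - \frac{36629}{-1915} = \left(-17624\right) \frac{1}{17846} - - \frac{36629}{1915} = - \frac{8812}{8923} + \frac{36629}{1915} = \frac{309965587}{17087545}$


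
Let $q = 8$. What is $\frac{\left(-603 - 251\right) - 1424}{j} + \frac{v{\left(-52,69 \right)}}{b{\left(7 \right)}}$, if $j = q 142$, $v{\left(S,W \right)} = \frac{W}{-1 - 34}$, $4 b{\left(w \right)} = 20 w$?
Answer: $- \frac{1434467}{695800} \approx -2.0616$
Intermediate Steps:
$b{\left(w \right)} = 5 w$ ($b{\left(w \right)} = \frac{20 w}{4} = 5 w$)
$v{\left(S,W \right)} = - \frac{W}{35}$ ($v{\left(S,W \right)} = \frac{W}{-1 - 34} = \frac{W}{-35} = W \left(- \frac{1}{35}\right) = - \frac{W}{35}$)
$j = 1136$ ($j = 8 \cdot 142 = 1136$)
$\frac{\left(-603 - 251\right) - 1424}{j} + \frac{v{\left(-52,69 \right)}}{b{\left(7 \right)}} = \frac{\left(-603 - 251\right) - 1424}{1136} + \frac{\left(- \frac{1}{35}\right) 69}{5 \cdot 7} = \left(-854 - 1424\right) \frac{1}{1136} - \frac{69}{35 \cdot 35} = \left(-2278\right) \frac{1}{1136} - \frac{69}{1225} = - \frac{1139}{568} - \frac{69}{1225} = - \frac{1434467}{695800}$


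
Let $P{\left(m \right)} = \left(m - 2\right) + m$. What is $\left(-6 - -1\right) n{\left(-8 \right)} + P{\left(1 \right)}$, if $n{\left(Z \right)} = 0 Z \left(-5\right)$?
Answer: $0$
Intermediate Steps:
$n{\left(Z \right)} = 0$ ($n{\left(Z \right)} = 0 \left(-5\right) = 0$)
$P{\left(m \right)} = -2 + 2 m$ ($P{\left(m \right)} = \left(-2 + m\right) + m = -2 + 2 m$)
$\left(-6 - -1\right) n{\left(-8 \right)} + P{\left(1 \right)} = \left(-6 - -1\right) 0 + \left(-2 + 2 \cdot 1\right) = \left(-6 + 1\right) 0 + \left(-2 + 2\right) = \left(-5\right) 0 + 0 = 0 + 0 = 0$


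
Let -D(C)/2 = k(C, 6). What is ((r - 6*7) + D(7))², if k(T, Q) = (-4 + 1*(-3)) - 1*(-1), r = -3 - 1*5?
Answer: 1444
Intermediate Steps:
r = -8 (r = -3 - 5 = -8)
k(T, Q) = -6 (k(T, Q) = (-4 - 3) + 1 = -7 + 1 = -6)
D(C) = 12 (D(C) = -2*(-6) = 12)
((r - 6*7) + D(7))² = ((-8 - 6*7) + 12)² = ((-8 - 42) + 12)² = (-50 + 12)² = (-38)² = 1444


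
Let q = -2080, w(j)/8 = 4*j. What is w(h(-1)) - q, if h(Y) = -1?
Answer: 2048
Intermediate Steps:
w(j) = 32*j (w(j) = 8*(4*j) = 32*j)
w(h(-1)) - q = 32*(-1) - 1*(-2080) = -32 + 2080 = 2048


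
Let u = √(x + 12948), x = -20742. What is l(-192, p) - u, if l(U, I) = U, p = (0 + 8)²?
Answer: -192 - 3*I*√866 ≈ -192.0 - 88.284*I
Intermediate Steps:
p = 64 (p = 8² = 64)
u = 3*I*√866 (u = √(-20742 + 12948) = √(-7794) = 3*I*√866 ≈ 88.284*I)
l(-192, p) - u = -192 - 3*I*√866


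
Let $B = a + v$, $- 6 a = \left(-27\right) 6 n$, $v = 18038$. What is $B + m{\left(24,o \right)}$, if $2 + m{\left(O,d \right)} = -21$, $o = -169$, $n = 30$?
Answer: $18825$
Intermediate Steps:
$a = 810$ ($a = - \frac{\left(-27\right) 6 \cdot 30}{6} = - \frac{\left(-162\right) 30}{6} = \left(- \frac{1}{6}\right) \left(-4860\right) = 810$)
$m{\left(O,d \right)} = -23$ ($m{\left(O,d \right)} = -2 - 21 = -23$)
$B = 18848$ ($B = 810 + 18038 = 18848$)
$B + m{\left(24,o \right)} = 18848 - 23 = 18825$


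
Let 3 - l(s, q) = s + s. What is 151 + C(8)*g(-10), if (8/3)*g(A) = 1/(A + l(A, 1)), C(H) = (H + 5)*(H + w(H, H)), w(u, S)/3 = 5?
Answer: 1277/8 ≈ 159.63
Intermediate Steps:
w(u, S) = 15 (w(u, S) = 3*5 = 15)
C(H) = (5 + H)*(15 + H) (C(H) = (H + 5)*(H + 15) = (5 + H)*(15 + H))
l(s, q) = 3 - 2*s (l(s, q) = 3 - (s + s) = 3 - 2*s)
g(A) = 3/(8*(3 - A)) (g(A) = 3/(8*(A + (3 - 2*A))) = 3/(8*(3 - A)))
151 + C(8)*g(-10) = 151 + (75 + 8² + 20*8)*(3/(8*(3 - 1*(-10)))) = 151 + (75 + 64 + 160)*(3/(8*(3 + 10))) = 151 + 299*((3/8)/13) = 151 + 299*((3/8)*(1/13)) = 151 + 299*(3/104) = 151 + 69/8 = 1277/8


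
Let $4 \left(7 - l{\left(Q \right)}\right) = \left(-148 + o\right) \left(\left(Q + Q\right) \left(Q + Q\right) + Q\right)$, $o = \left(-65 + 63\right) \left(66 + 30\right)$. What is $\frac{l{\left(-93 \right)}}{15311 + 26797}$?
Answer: $\frac{1466381}{21054} \approx 69.649$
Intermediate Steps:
$o = -192$ ($o = \left(-2\right) 96 = -192$)
$l{\left(Q \right)} = 7 + 85 Q + 340 Q^{2}$ ($l{\left(Q \right)} = 7 - \frac{\left(-148 - 192\right) \left(\left(Q + Q\right) \left(Q + Q\right) + Q\right)}{4} = 7 - \frac{\left(-340\right) \left(2 Q 2 Q + Q\right)}{4} = 7 - \frac{\left(-340\right) \left(4 Q^{2} + Q\right)}{4} = 7 - \frac{\left(-340\right) \left(Q + 4 Q^{2}\right)}{4} = 7 - \frac{- 1360 Q^{2} - 340 Q}{4} = 7 + \left(85 Q + 340 Q^{2}\right) = 7 + 85 Q + 340 Q^{2}$)
$\frac{l{\left(-93 \right)}}{15311 + 26797} = \frac{7 + 85 \left(-93\right) + 340 \left(-93\right)^{2}}{15311 + 26797} = \frac{7 - 7905 + 340 \cdot 8649}{42108} = \left(7 - 7905 + 2940660\right) \frac{1}{42108} = 2932762 \cdot \frac{1}{42108} = \frac{1466381}{21054}$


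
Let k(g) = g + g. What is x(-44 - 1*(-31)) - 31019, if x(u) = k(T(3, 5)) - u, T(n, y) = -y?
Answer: -31016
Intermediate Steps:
k(g) = 2*g
x(u) = -10 - u (x(u) = 2*(-1*5) - u = 2*(-5) - u = -10 - u)
x(-44 - 1*(-31)) - 31019 = (-10 - (-44 - 1*(-31))) - 31019 = (-10 - (-44 + 31)) - 31019 = (-10 - 1*(-13)) - 31019 = (-10 + 13) - 31019 = 3 - 31019 = -31016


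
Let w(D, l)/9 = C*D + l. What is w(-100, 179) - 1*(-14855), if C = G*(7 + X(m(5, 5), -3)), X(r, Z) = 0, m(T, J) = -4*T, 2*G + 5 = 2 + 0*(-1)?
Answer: 25916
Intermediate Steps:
G = -3/2 (G = -5/2 + (2 + 0*(-1))/2 = -5/2 + (2 + 0)/2 = -5/2 + (1/2)*2 = -5/2 + 1 = -3/2 ≈ -1.5000)
C = -21/2 (C = -3*(7 + 0)/2 = -3/2*7 = -21/2 ≈ -10.500)
w(D, l) = 9*l - 189*D/2 (w(D, l) = 9*(-21*D/2 + l) = 9*(l - 21*D/2) = 9*l - 189*D/2)
w(-100, 179) - 1*(-14855) = (9*179 - 189/2*(-100)) - 1*(-14855) = (1611 + 9450) + 14855 = 11061 + 14855 = 25916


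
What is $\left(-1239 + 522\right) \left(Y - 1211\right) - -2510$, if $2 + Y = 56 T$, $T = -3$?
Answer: $992687$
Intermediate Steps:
$Y = -170$ ($Y = -2 + 56 \left(-3\right) = -2 - 168 = -170$)
$\left(-1239 + 522\right) \left(Y - 1211\right) - -2510 = \left(-1239 + 522\right) \left(-170 - 1211\right) - -2510 = \left(-717\right) \left(-1381\right) + 2510 = 990177 + 2510 = 992687$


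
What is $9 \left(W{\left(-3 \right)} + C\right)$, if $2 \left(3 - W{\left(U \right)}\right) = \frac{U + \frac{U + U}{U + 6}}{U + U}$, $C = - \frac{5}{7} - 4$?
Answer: $- \frac{537}{28} \approx -19.179$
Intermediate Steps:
$C = - \frac{33}{7}$ ($C = \left(-5\right) \frac{1}{7} - 4 = - \frac{5}{7} - 4 = - \frac{33}{7} \approx -4.7143$)
$W{\left(U \right)} = 3 - \frac{U + \frac{2 U}{6 + U}}{4 U}$ ($W{\left(U \right)} = 3 - \frac{\left(U + \frac{U + U}{U + 6}\right) \frac{1}{U + U}}{2} = 3 - \frac{\left(U + \frac{2 U}{6 + U}\right) \frac{1}{2 U}}{2} = 3 - \frac{\frac{1}{2} \frac{1}{U} \left(U + \frac{2 U}{6 + U}\right)}{2} = 3 - \frac{U + \frac{2 U}{6 + U}}{4 U}$)
$9 \left(W{\left(-3 \right)} + C\right) = 9 \left(\frac{64 + 11 \left(-3\right)}{4 \left(6 - 3\right)} - \frac{33}{7}\right) = 9 \left(\frac{64 - 33}{4 \cdot 3} - \frac{33}{7}\right) = 9 \left(\frac{1}{4} \cdot \frac{1}{3} \cdot 31 - \frac{33}{7}\right) = 9 \left(\frac{31}{12} - \frac{33}{7}\right) = 9 \left(- \frac{179}{84}\right) = - \frac{537}{28}$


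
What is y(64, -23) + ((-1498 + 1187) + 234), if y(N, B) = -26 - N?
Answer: -167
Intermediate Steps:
y(64, -23) + ((-1498 + 1187) + 234) = (-26 - 1*64) + ((-1498 + 1187) + 234) = (-26 - 64) + (-311 + 234) = -90 - 77 = -167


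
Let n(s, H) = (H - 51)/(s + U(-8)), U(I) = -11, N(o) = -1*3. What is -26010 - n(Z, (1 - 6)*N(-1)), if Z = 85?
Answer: -962352/37 ≈ -26010.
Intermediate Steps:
N(o) = -3
n(s, H) = (-51 + H)/(-11 + s) (n(s, H) = (H - 51)/(s - 11) = (-51 + H)/(-11 + s))
-26010 - n(Z, (1 - 6)*N(-1)) = -26010 - (-51 + (1 - 6)*(-3))/(-11 + 85) = -26010 - (-51 - 5*(-3))/74 = -26010 - (-51 + 15)/74 = -26010 - (-36)/74 = -26010 - 1*(-18/37) = -26010 + 18/37 = -962352/37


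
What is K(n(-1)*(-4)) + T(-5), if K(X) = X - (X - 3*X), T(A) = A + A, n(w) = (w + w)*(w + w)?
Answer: -58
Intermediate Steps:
n(w) = 4*w² (n(w) = (2*w)*(2*w) = 4*w²)
T(A) = 2*A
K(X) = 3*X (K(X) = X - (-2)*X = X + 2*X = 3*X)
K(n(-1)*(-4)) + T(-5) = 3*((4*(-1)²)*(-4)) + 2*(-5) = 3*((4*1)*(-4)) - 10 = 3*(4*(-4)) - 10 = 3*(-16) - 10 = -48 - 10 = -58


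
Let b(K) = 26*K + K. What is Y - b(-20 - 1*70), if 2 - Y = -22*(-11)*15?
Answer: -1198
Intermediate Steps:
Y = -3628 (Y = 2 - (-22*(-11))*15 = 2 - 242*15 = 2 - 1*3630 = 2 - 3630 = -3628)
b(K) = 27*K
Y - b(-20 - 1*70) = -3628 - 27*(-20 - 1*70) = -3628 - 27*(-20 - 70) = -3628 - 27*(-90) = -3628 - 1*(-2430) = -3628 + 2430 = -1198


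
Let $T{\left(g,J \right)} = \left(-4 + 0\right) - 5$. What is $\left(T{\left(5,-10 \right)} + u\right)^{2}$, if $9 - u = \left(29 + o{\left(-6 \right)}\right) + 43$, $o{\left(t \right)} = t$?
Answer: $4356$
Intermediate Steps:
$T{\left(g,J \right)} = -9$ ($T{\left(g,J \right)} = -4 - 5 = -9$)
$u = -57$ ($u = 9 - \left(\left(29 - 6\right) + 43\right) = 9 - \left(23 + 43\right) = 9 - 66 = -57$)
$\left(T{\left(5,-10 \right)} + u\right)^{2} = \left(-9 - 57\right)^{2} = \left(-66\right)^{2} = 4356$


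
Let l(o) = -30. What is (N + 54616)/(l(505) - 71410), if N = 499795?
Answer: -554411/71440 ≈ -7.7605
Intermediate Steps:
(N + 54616)/(l(505) - 71410) = (499795 + 54616)/(-30 - 71410) = 554411/(-71440) = 554411*(-1/71440) = -554411/71440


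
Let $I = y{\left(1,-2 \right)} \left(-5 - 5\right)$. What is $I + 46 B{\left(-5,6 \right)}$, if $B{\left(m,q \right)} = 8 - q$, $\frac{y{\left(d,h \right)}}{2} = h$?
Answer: $132$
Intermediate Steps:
$y{\left(d,h \right)} = 2 h$
$I = 40$ ($I = 2 \left(-2\right) \left(-5 - 5\right) = \left(-4\right) \left(-10\right) = 40$)
$I + 46 B{\left(-5,6 \right)} = 40 + 46 \left(8 - 6\right) = 40 + 46 \cdot 2 = 40 + 92 = 132$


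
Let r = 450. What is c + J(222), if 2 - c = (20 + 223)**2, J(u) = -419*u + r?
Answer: -151615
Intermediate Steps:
J(u) = 450 - 419*u (J(u) = -419*u + 450 = 450 - 419*u)
c = -59047 (c = 2 - (20 + 223)**2 = 2 - 1*243**2 = 2 - 1*59049 = 2 - 59049 = -59047)
c + J(222) = -59047 + (450 - 419*222) = -59047 + (450 - 93018) = -59047 - 92568 = -151615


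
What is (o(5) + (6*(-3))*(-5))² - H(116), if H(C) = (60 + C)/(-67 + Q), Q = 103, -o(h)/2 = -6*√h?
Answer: 79336/9 + 2160*√5 ≈ 13645.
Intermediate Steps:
o(h) = 12*√h (o(h) = -(-12)*√h = 12*√h)
H(C) = 5/3 + C/36 (H(C) = (60 + C)/(-67 + 103) = (60 + C)/36 = (60 + C)*(1/36) = 5/3 + C/36)
(o(5) + (6*(-3))*(-5))² - H(116) = (12*√5 + (6*(-3))*(-5))² - (5/3 + (1/36)*116) = (12*√5 - 18*(-5))² - (5/3 + 29/9) = (12*√5 + 90)² - 1*44/9 = (90 + 12*√5)² - 44/9 = -44/9 + (90 + 12*√5)²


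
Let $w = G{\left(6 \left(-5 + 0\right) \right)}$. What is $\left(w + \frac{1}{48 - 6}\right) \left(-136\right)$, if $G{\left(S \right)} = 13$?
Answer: $- \frac{37196}{21} \approx -1771.2$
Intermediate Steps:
$w = 13$
$\left(w + \frac{1}{48 - 6}\right) \left(-136\right) = \left(13 + \frac{1}{48 - 6}\right) \left(-136\right) = \left(13 + \frac{1}{42}\right) \left(-136\right) = \frac{547}{42} \left(-136\right) = - \frac{37196}{21}$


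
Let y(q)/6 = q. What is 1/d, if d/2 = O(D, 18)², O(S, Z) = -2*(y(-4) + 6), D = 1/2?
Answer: 1/2592 ≈ 0.00038580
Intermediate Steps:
y(q) = 6*q
D = ½ ≈ 0.50000
O(S, Z) = 36 (O(S, Z) = -2*(6*(-4) + 6) = -2*(-24 + 6) = -2*(-18) = 36)
d = 2592 (d = 2*36² = 2*1296 = 2592)
1/d = 1/2592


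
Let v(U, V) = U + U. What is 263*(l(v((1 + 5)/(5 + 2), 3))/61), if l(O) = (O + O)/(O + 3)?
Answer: 2104/671 ≈ 3.1356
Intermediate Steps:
v(U, V) = 2*U
l(O) = 2*O/(3 + O) (l(O) = (2*O)/(3 + O) = 2*O/(3 + O))
263*(l(v((1 + 5)/(5 + 2), 3))/61) = 263*((2*(2*((1 + 5)/(5 + 2)))/(3 + 2*((1 + 5)/(5 + 2))))/61) = 263*((2*(2*(6/7))/(3 + 2*(6/7)))*(1/61)) = 263*((2*(12/7)/(3 + 12/7))*(1/61)) = 263*((2*(12/7)/(33/7))*(1/61)) = 263*((2*(12/7)*(7/33))*(1/61)) = 263*((8/11)*(1/61)) = 263*(8/671) = 2104/671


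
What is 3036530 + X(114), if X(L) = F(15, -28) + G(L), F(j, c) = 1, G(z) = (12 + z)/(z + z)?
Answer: 115388199/38 ≈ 3.0365e+6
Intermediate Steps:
G(z) = (12 + z)/(2*z) (G(z) = (12 + z)/((2*z)) = (12 + z)*(1/(2*z)) = (12 + z)/(2*z))
X(L) = 1 + (12 + L)/(2*L)
3036530 + X(114) = 3036530 + (3/2 + 6/114) = 3036530 + (3/2 + 6*(1/114)) = 3036530 + (3/2 + 1/19) = 3036530 + 59/38 = 115388199/38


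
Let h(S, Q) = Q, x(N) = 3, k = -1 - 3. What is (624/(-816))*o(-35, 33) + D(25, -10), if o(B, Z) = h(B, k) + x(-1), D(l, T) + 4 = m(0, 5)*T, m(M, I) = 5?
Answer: -905/17 ≈ -53.235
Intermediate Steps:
k = -4
D(l, T) = -4 + 5*T
o(B, Z) = -1 (o(B, Z) = -4 + 3 = -1)
(624/(-816))*o(-35, 33) + D(25, -10) = (624/(-816))*(-1) + (-4 + 5*(-10)) = (624*(-1/816))*(-1) + (-4 - 50) = -13/17*(-1) - 54 = 13/17 - 54 = -905/17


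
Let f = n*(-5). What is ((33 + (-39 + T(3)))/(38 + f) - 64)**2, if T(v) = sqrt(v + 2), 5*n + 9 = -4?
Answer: (3270 - sqrt(5))**2/2601 ≈ 4105.5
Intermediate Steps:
n = -13/5 (n = -9/5 + (1/5)*(-4) = -9/5 - 4/5 = -13/5 ≈ -2.6000)
T(v) = sqrt(2 + v)
f = 13 (f = -13/5*(-5) = 13)
((33 + (-39 + T(3)))/(38 + f) - 64)**2 = ((33 + (-39 + sqrt(2 + 3)))/(38 + 13) - 64)**2 = ((33 + (-39 + sqrt(5)))/51 - 64)**2 = ((-6 + sqrt(5))*(1/51) - 64)**2 = ((-2/17 + sqrt(5)/51) - 64)**2 = (-1090/17 + sqrt(5)/51)**2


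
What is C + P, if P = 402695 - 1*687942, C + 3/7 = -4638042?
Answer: -34463026/7 ≈ -4.9233e+6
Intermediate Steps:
C = -32466297/7 (C = -3/7 - 4638042 = -32466297/7 ≈ -4.6380e+6)
P = -285247 (P = 402695 - 687942 = -285247)
C + P = -32466297/7 - 285247 = -34463026/7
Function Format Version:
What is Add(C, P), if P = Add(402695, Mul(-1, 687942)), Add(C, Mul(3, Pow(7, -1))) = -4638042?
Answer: Rational(-34463026, 7) ≈ -4.9233e+6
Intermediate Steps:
C = Rational(-32466297, 7) (C = Add(Rational(-3, 7), -4638042) = Rational(-32466297, 7) ≈ -4.6380e+6)
P = -285247 (P = Add(402695, -687942) = -285247)
Add(C, P) = Add(Rational(-32466297, 7), -285247) = Rational(-34463026, 7)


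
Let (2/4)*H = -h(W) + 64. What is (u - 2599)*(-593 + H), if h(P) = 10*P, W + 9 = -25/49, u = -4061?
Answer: 89676900/49 ≈ 1.8301e+6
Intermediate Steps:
W = -466/49 (W = -9 - 25/49 = -466/49 ≈ -9.5102)
H = 15592/49 (H = 2*(-10*(-466)/49 + 64) = 2*(-1*(-4660/49) + 64) = 2*(4660/49 + 64) = 2*(7796/49) = 15592/49 ≈ 318.20)
(u - 2599)*(-593 + H) = (-4061 - 2599)*(-593 + 15592/49) = -6660*(-13465/49) = 89676900/49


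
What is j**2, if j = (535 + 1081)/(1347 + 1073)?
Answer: 163216/366025 ≈ 0.44591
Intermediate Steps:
j = 404/605 (j = 1616/2420 = 1616*(1/2420) = 404/605 ≈ 0.66777)
j**2 = (404/605)**2 = 163216/366025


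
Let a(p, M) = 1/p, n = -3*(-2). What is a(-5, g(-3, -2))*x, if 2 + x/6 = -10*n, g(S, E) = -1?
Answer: 372/5 ≈ 74.400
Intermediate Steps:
n = 6
x = -372 (x = -12 + 6*(-10*6) = -12 + 6*(-60) = -12 - 360 = -372)
a(-5, g(-3, -2))*x = -372/(-5) = -⅕*(-372) = 372/5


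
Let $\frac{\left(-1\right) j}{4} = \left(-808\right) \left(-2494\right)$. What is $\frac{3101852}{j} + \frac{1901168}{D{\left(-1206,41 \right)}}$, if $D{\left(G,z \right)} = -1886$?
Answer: $- \frac{1916302510377}{1900288336} \approx -1008.4$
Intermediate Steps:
$j = -8060608$ ($j = - 4 \left(\left(-808\right) \left(-2494\right)\right) = \left(-4\right) 2015152 = -8060608$)
$\frac{3101852}{j} + \frac{1901168}{D{\left(-1206,41 \right)}} = \frac{3101852}{-8060608} + \frac{1901168}{-1886} = 3101852 \left(- \frac{1}{8060608}\right) + 1901168 \left(- \frac{1}{1886}\right) = - \frac{775463}{2015152} - \frac{950584}{943} = - \frac{1916302510377}{1900288336}$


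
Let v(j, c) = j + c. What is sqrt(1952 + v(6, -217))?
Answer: sqrt(1741) ≈ 41.725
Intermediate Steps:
v(j, c) = c + j
sqrt(1952 + v(6, -217)) = sqrt(1952 + (-217 + 6)) = sqrt(1952 - 211) = sqrt(1741)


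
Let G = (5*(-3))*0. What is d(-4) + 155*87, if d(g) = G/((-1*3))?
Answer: 13485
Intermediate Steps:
G = 0 (G = -15*0 = 0)
d(g) = 0 (d(g) = 0/((-1*3)) = 0/(-3) = 0*(-1/3) = 0)
d(-4) + 155*87 = 0 + 155*87 = 0 + 13485 = 13485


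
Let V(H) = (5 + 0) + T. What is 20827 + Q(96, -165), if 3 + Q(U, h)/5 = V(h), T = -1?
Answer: 20832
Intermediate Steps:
V(H) = 4 (V(H) = (5 + 0) - 1 = 5 - 1 = 4)
Q(U, h) = 5 (Q(U, h) = -15 + 5*4 = -15 + 20 = 5)
20827 + Q(96, -165) = 20827 + 5 = 20832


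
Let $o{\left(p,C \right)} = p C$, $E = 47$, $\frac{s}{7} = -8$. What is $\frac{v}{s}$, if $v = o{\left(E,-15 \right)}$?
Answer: $\frac{705}{56} \approx 12.589$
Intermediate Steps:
$s = -56$ ($s = 7 \left(-8\right) = -56$)
$o{\left(p,C \right)} = C p$
$v = -705$ ($v = \left(-15\right) 47 = -705$)
$\frac{v}{s} = - \frac{705}{-56} = \left(-705\right) \left(- \frac{1}{56}\right) = \frac{705}{56}$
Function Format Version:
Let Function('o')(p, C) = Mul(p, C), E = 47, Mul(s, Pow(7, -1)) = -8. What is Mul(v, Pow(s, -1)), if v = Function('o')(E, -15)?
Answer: Rational(705, 56) ≈ 12.589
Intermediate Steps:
s = -56 (s = Mul(7, -8) = -56)
Function('o')(p, C) = Mul(C, p)
v = -705 (v = Mul(-15, 47) = -705)
Mul(v, Pow(s, -1)) = Mul(-705, Pow(-56, -1)) = Mul(-705, Rational(-1, 56)) = Rational(705, 56)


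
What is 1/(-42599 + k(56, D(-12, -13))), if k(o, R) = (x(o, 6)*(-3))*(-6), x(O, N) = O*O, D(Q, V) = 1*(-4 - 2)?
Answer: 1/13849 ≈ 7.2207e-5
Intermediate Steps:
D(Q, V) = -6 (D(Q, V) = 1*(-6) = -6)
x(O, N) = O**2
k(o, R) = 18*o**2 (k(o, R) = (o**2*(-3))*(-6) = -3*o**2*(-6) = 18*o**2)
1/(-42599 + k(56, D(-12, -13))) = 1/(-42599 + 18*56**2) = 1/(-42599 + 18*3136) = 1/(-42599 + 56448) = 1/13849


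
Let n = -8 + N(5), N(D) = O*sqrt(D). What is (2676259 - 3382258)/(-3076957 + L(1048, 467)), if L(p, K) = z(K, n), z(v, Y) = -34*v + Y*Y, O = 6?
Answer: 2183366153409/9564119047201 - 67775904*sqrt(5)/9564119047201 ≈ 0.22827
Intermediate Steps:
N(D) = 6*sqrt(D)
n = -8 + 6*sqrt(5) ≈ 5.4164
z(v, Y) = Y**2 - 34*v (z(v, Y) = -34*v + Y**2 = Y**2 - 34*v)
L(p, K) = (-8 + 6*sqrt(5))**2 - 34*K
(2676259 - 3382258)/(-3076957 + L(1048, 467)) = (2676259 - 3382258)/(-3076957 + (244 - 96*sqrt(5) - 34*467)) = -705999/(-3076957 + (244 - 96*sqrt(5) - 15878)) = -705999/(-3076957 + (-15634 - 96*sqrt(5))) = -705999/(-3092591 - 96*sqrt(5))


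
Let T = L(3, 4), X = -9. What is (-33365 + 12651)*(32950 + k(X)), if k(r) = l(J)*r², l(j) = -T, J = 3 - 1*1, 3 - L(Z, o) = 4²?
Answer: -704338142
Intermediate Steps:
L(Z, o) = -13 (L(Z, o) = 3 - 1*4² = 3 - 1*16 = 3 - 16 = -13)
T = -13
J = 2 (J = 3 - 1 = 2)
l(j) = 13 (l(j) = -1*(-13) = 13)
k(r) = 13*r²
(-33365 + 12651)*(32950 + k(X)) = (-33365 + 12651)*(32950 + 13*(-9)²) = -20714*(32950 + 13*81) = -20714*(32950 + 1053) = -20714*34003 = -704338142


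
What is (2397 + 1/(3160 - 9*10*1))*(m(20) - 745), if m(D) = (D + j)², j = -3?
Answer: -1677804348/1535 ≈ -1.0930e+6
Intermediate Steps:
m(D) = (-3 + D)² (m(D) = (D - 3)² = (-3 + D)²)
(2397 + 1/(3160 - 9*10*1))*(m(20) - 745) = (2397 + 1/(3160 - 9*10*1))*((-3 + 20)² - 745) = (2397 + 1/(3160 - 90*1))*(17² - 745) = (2397 + 1/(3160 - 90))*(289 - 745) = (2397 + 1/3070)*(-456) = (7358791/3070)*(-456) = -1677804348/1535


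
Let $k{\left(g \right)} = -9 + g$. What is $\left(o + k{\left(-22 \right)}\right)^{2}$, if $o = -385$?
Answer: $173056$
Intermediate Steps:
$\left(o + k{\left(-22 \right)}\right)^{2} = \left(-385 - 31\right)^{2} = \left(-416\right)^{2} = 173056$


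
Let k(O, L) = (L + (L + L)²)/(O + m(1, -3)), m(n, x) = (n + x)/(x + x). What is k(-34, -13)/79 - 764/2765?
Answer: -146779/279265 ≈ -0.52559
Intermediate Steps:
m(n, x) = (n + x)/(2*x) (m(n, x) = (n + x)/((2*x)) = (n + x)*(1/(2*x)) = (n + x)/(2*x))
k(O, L) = (L + 4*L²)/(⅓ + O) (k(O, L) = (L + (L + L)²)/(O + (½)*(1 - 3)/(-3)) = (L + (2*L)²)/(O + (½)*(-⅓)*(-2)) = (L + 4*L²)/(O + ⅓) = (L + 4*L²)/(⅓ + O))
k(-34, -13)/79 - 764/2765 = (3*(-13)*(1 + 4*(-13))/(1 + 3*(-34)))/79 - 764/2765 = (3*(-13)*(1 - 52)/(1 - 102))*(1/79) - 764*1/2765 = (3*(-13)*(-51)/(-101))*(1/79) - 764/2765 = (3*(-13)*(-1/101)*(-51))*(1/79) - 764/2765 = -1989/101*1/79 - 764/2765 = -1989/7979 - 764/2765 = -146779/279265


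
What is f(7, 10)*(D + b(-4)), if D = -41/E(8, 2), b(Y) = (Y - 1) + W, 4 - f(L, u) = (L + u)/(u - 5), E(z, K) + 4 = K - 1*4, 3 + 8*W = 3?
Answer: 11/10 ≈ 1.1000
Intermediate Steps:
W = 0 (W = -3/8 + (1/8)*3 = -3/8 + 3/8 = 0)
E(z, K) = -8 + K (E(z, K) = -4 + (K - 1*4) = -4 + (K - 4) = -4 + (-4 + K) = -8 + K)
f(L, u) = 4 - (L + u)/(-5 + u) (f(L, u) = 4 - (L + u)/(u - 5) = 4 - (L + u)/(-5 + u))
b(Y) = -1 + Y (b(Y) = (Y - 1) + 0 = (-1 + Y) + 0 = -1 + Y)
D = 41/6 (D = -41/(-8 + 2) = -41/(-6) = -41*(-1/6) = 41/6 ≈ 6.8333)
f(7, 10)*(D + b(-4)) = ((-20 - 1*7 + 3*10)/(-5 + 10))*(41/6 + (-1 - 4)) = ((-20 - 7 + 30)/5)*(41/6 - 5) = ((1/5)*3)*(11/6) = (3/5)*(11/6) = 11/10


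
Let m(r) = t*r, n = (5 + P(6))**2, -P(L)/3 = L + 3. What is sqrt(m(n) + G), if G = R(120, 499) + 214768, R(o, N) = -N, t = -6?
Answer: 3*sqrt(23485) ≈ 459.74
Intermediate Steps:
P(L) = -9 - 3*L (P(L) = -3*(L + 3) = -3*(3 + L) = -9 - 3*L)
n = 484 (n = (5 + (-9 - 3*6))**2 = (5 + (-9 - 18))**2 = (5 - 27)**2 = (-22)**2 = 484)
G = 214269 (G = -1*499 + 214768 = -499 + 214768 = 214269)
m(r) = -6*r
sqrt(m(n) + G) = sqrt(-6*484 + 214269) = sqrt(-2904 + 214269) = sqrt(211365) = 3*sqrt(23485)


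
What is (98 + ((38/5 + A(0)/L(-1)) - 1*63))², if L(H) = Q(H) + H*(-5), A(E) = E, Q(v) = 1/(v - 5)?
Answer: 45369/25 ≈ 1814.8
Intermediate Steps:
Q(v) = 1/(-5 + v)
L(H) = 1/(-5 + H) - 5*H (L(H) = 1/(-5 + H) + H*(-5) = 1/(-5 + H) - 5*H)
(98 + ((38/5 + A(0)/L(-1)) - 1*63))² = (98 + ((38/5 + 0/(((1 - 5*(-1)*(-5 - 1))/(-5 - 1)))) - 1*63))² = (98 + ((38*(⅕) + 0/(((1 - 5*(-1)*(-6))/(-6)))) - 63))² = (98 + ((38/5 + 0/((-(1 - 30)/6))) - 63))² = (98 + ((38/5 + 0/((-⅙*(-29)))) - 63))² = (98 + ((38/5 + 0/(29/6)) - 63))² = (98 + ((38/5 + 0*(6/29)) - 63))² = (98 + ((38/5 + 0) - 63))² = (98 + (38/5 - 63))² = (98 - 277/5)² = (213/5)² = 45369/25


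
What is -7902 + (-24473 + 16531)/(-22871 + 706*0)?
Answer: -180718700/22871 ≈ -7901.7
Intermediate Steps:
-7902 + (-24473 + 16531)/(-22871 + 706*0) = -7902 - 7942/(-22871 + 0) = -7902 - 7942/(-22871) = -7902 - 7942*(-1/22871) = -7902 + 7942/22871 = -180718700/22871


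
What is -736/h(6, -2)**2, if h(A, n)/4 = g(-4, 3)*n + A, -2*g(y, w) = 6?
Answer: -23/72 ≈ -0.31944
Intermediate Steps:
g(y, w) = -3 (g(y, w) = -1/2*6 = -3)
h(A, n) = -12*n + 4*A (h(A, n) = 4*(-3*n + A) = 4*(A - 3*n) = -12*n + 4*A)
-736/h(6, -2)**2 = -736/(-12*(-2) + 4*6)**2 = -736/(24 + 24)**2 = -736/(48**2) = -736/2304 = -736*1/2304 = -23/72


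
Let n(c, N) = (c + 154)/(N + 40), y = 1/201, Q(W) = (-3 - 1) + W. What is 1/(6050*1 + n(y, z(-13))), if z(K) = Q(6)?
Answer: 8442/51105055 ≈ 0.00016519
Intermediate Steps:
Q(W) = -4 + W
z(K) = 2 (z(K) = -4 + 6 = 2)
y = 1/201 ≈ 0.0049751
n(c, N) = (154 + c)/(40 + N)
1/(6050*1 + n(y, z(-13))) = 1/(6050*1 + (154 + 1/201)/(40 + 2)) = 1/(6050 + (30955/201)/42) = 1/(6050 + (1/42)*(30955/201)) = 1/(6050 + 30955/8442) = 1/(51105055/8442) = 8442/51105055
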